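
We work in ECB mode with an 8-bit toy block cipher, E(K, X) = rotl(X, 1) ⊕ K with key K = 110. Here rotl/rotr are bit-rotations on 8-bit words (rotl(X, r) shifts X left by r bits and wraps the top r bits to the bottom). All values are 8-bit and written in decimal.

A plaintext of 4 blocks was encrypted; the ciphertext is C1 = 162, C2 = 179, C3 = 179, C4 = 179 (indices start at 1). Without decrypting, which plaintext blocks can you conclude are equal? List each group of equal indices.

P2 = P3 = P4

ECB encrypts each block independently with the same key, so equal ciphertext blocks imply equal plaintext blocks.
C2 = C3 = C4 = 179, so P2 = P3 = P4.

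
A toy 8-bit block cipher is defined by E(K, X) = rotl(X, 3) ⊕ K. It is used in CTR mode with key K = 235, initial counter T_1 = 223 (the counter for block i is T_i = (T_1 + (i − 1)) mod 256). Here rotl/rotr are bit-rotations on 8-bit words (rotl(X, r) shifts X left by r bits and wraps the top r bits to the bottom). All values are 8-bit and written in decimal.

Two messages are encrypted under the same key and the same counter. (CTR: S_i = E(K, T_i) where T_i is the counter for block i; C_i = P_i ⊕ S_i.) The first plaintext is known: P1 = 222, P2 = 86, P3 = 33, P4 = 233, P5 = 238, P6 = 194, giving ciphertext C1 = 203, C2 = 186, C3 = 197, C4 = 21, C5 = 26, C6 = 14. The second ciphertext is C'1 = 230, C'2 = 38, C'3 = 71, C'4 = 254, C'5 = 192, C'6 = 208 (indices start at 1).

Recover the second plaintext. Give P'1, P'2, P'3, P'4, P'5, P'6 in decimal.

In CTR with a reused counter, both messages share the same keystream S_i, so C_i ⊕ C'_i = P_i ⊕ P'_i and thus P'_i = P_i ⊕ C_i ⊕ C'_i.
P'1: 222 ⊕ 203 ⊕ 230 = 243.
P'2: 86 ⊕ 186 ⊕ 38 = 202.
P'3: 33 ⊕ 197 ⊕ 71 = 163.
P'4: 233 ⊕ 21 ⊕ 254 = 2.
P'5: 238 ⊕ 26 ⊕ 192 = 52.
P'6: 194 ⊕ 14 ⊕ 208 = 28.

P'1 = 243, P'2 = 202, P'3 = 163, P'4 = 2, P'5 = 52, P'6 = 28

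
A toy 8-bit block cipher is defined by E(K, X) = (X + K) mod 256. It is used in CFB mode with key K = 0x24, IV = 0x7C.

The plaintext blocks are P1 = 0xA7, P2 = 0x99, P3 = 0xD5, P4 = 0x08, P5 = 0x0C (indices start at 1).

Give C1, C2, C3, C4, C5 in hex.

C1 = 0x07, C2 = 0xB2, C3 = 0x03, C4 = 0x2F, C5 = 0x5F

CFB encryption: C_i = P_i ⊕ E(K, C_{i−1}), with C_{0} = IV.
C1: E(K, 0x7C) = 0xA0; 0xA7 ⊕ 0xA0 = 0x07.
C2: E(K, 0x07) = 0x2B; 0x99 ⊕ 0x2B = 0xB2.
C3: E(K, 0xB2) = 0xD6; 0xD5 ⊕ 0xD6 = 0x03.
C4: E(K, 0x03) = 0x27; 0x08 ⊕ 0x27 = 0x2F.
C5: E(K, 0x2F) = 0x53; 0x0C ⊕ 0x53 = 0x5F.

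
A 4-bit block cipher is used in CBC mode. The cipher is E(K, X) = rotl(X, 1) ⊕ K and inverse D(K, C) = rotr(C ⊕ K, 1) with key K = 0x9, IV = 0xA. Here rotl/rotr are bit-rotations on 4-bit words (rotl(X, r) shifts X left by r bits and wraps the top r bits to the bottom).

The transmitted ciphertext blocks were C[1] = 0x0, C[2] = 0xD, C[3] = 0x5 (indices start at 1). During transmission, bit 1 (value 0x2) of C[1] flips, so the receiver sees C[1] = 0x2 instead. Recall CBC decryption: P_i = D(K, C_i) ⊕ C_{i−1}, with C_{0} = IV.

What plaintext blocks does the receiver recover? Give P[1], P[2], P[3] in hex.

Only C[1] changed, to 0x2. In CBC, a change in C_i garbles P_i and flips the same bit in P_{i+1}. Decrypting the received ciphertext:
P[1]: D(K, 0x2) = 0xD; 0xD ⊕ 0xA = 0x7.
P[2]: D(K, 0xD) = 0x2; 0x2 ⊕ 0x2 = 0x0.
P[3]: D(K, 0x5) = 0x6; 0x6 ⊕ 0xD = 0xB.
Blocks that differ from the original plaintext: P[1], P[2].

P[1] = 0x7, P[2] = 0x0, P[3] = 0xB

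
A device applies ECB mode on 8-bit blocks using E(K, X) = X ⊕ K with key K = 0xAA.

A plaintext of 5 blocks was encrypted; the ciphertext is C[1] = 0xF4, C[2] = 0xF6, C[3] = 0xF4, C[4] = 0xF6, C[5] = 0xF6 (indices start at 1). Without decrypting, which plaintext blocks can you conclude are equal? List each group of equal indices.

ECB encrypts each block independently with the same key, so equal ciphertext blocks imply equal plaintext blocks.
C[1] = C[3] = 0xF4, so P[1] = P[3].
C[2] = C[4] = C[5] = 0xF6, so P[2] = P[4] = P[5].

P[1] = P[3]; P[2] = P[4] = P[5]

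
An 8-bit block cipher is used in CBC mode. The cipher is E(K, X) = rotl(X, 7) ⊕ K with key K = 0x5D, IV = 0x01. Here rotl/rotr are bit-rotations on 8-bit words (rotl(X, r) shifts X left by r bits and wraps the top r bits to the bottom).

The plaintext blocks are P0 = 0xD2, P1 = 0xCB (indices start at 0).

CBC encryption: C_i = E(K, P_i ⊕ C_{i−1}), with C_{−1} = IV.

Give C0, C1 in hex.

C0 = 0xB4, C1 = 0xE2

C0: P0 ⊕ 0x01 = 0xD3; E(K, 0xD3) = 0xB4.
C1: P1 ⊕ 0xB4 = 0x7F; E(K, 0x7F) = 0xE2.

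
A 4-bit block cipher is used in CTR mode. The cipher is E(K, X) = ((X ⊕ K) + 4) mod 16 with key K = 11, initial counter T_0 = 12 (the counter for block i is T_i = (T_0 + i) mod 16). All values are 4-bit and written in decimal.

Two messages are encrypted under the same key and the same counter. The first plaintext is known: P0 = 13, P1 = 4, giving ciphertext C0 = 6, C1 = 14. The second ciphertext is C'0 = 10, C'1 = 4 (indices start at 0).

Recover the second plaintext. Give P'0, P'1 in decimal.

P'0 = 1, P'1 = 14

In CTR with a reused counter, both messages share the same keystream S_i, so C_i ⊕ C'_i = P_i ⊕ P'_i and thus P'_i = P_i ⊕ C_i ⊕ C'_i.
P'0: 13 ⊕ 6 ⊕ 10 = 1.
P'1: 4 ⊕ 14 ⊕ 4 = 14.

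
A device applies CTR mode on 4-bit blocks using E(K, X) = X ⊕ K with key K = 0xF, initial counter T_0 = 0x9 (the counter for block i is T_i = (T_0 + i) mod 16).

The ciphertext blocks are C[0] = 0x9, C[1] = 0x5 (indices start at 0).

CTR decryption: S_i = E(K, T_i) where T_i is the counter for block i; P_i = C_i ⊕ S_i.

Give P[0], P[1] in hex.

P[0]: T = 0x9, S = E(K, T) = 0x6; 0x9 ⊕ 0x6 = 0xF.
P[1]: T = 0xA, S = E(K, T) = 0x5; 0x5 ⊕ 0x5 = 0x0.

P[0] = 0xF, P[1] = 0x0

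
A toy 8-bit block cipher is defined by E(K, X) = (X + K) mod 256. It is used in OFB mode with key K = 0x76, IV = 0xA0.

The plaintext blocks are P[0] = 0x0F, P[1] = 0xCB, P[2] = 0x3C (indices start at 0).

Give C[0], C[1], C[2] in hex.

OFB encryption: S_i = E(K, S_{i−1}) with S_{−1} = IV; C_i = P_i ⊕ S_i.
C[0]: S = E(K, 0xA0) = 0x16; 0x0F ⊕ 0x16 = 0x19.
C[1]: S = E(K, 0x16) = 0x8C; 0xCB ⊕ 0x8C = 0x47.
C[2]: S = E(K, 0x8C) = 0x02; 0x3C ⊕ 0x02 = 0x3E.

C[0] = 0x19, C[1] = 0x47, C[2] = 0x3E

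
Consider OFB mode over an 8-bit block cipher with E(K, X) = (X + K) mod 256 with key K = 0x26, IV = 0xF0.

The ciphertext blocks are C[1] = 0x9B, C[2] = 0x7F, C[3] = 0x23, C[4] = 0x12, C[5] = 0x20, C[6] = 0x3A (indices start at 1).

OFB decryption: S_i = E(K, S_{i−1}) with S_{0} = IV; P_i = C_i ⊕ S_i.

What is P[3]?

P[1]: S = E(K, 0xF0) = 0x16; 0x9B ⊕ 0x16 = 0x8D.
P[2]: S = E(K, 0x16) = 0x3C; 0x7F ⊕ 0x3C = 0x43.
P[3]: S = E(K, 0x3C) = 0x62; 0x23 ⊕ 0x62 = 0x41.

P[3] = 0x41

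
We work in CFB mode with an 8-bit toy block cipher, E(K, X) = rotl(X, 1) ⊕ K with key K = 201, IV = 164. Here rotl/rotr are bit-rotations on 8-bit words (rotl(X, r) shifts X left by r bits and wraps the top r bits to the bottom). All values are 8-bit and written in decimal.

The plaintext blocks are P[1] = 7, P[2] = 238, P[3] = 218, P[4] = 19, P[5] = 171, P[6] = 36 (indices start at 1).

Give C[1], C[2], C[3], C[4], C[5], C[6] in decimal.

C[1] = 135, C[2] = 40, C[3] = 67, C[4] = 92, C[5] = 218, C[6] = 88

CFB encryption: C_i = P_i ⊕ E(K, C_{i−1}), with C_{0} = IV.
C[1]: E(K, 164) = 128; 7 ⊕ 128 = 135.
C[2]: E(K, 135) = 198; 238 ⊕ 198 = 40.
C[3]: E(K, 40) = 153; 218 ⊕ 153 = 67.
C[4]: E(K, 67) = 79; 19 ⊕ 79 = 92.
C[5]: E(K, 92) = 113; 171 ⊕ 113 = 218.
C[6]: E(K, 218) = 124; 36 ⊕ 124 = 88.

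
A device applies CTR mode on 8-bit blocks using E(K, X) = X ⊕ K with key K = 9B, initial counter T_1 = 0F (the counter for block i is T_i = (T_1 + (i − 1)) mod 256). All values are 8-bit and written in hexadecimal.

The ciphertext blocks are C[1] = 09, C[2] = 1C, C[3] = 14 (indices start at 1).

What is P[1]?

P[1] = 9D

CTR decryption: S_i = E(K, T_i) where T_i is the counter for block i; P_i = C_i ⊕ S_i.
P[1]: T = 0F, S = E(K, T) = 94; 09 ⊕ 94 = 9D.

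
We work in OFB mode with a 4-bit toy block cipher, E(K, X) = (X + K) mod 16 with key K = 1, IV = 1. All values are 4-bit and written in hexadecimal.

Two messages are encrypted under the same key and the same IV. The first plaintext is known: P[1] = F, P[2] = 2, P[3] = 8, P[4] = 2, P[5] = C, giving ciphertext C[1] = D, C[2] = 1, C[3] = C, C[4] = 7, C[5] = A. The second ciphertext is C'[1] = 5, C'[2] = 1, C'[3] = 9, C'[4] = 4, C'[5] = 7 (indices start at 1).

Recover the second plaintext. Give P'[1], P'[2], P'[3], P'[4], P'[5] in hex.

P'[1] = 7, P'[2] = 2, P'[3] = D, P'[4] = 1, P'[5] = 1

In OFB with a reused IV, both messages share the same keystream S_i, so C_i ⊕ C'_i = P_i ⊕ P'_i and thus P'_i = P_i ⊕ C_i ⊕ C'_i.
P'[1]: F ⊕ D ⊕ 5 = 7.
P'[2]: 2 ⊕ 1 ⊕ 1 = 2.
P'[3]: 8 ⊕ C ⊕ 9 = D.
P'[4]: 2 ⊕ 7 ⊕ 4 = 1.
P'[5]: C ⊕ A ⊕ 7 = 1.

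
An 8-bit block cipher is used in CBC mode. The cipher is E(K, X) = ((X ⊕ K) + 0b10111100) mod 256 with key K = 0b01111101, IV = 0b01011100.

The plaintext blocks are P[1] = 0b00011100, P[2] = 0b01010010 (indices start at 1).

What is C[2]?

CBC encryption: C_i = E(K, P_i ⊕ C_{i−1}), with C_{0} = IV.
C[1]: P[1] ⊕ 0b01011100 = 0b01000000; E(K, 0b01000000) = 0b11111001.
C[2]: P[2] ⊕ 0b11111001 = 0b10101011; E(K, 0b10101011) = 0b10010010.

C[2] = 0b10010010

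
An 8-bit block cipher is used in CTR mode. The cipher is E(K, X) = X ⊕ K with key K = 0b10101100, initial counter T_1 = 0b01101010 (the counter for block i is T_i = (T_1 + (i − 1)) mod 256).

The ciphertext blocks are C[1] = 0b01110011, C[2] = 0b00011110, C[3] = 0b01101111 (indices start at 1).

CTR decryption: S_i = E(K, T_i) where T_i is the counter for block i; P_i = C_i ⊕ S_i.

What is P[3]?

P[3]: T = 0b01101100, S = E(K, T) = 0b11000000; 0b01101111 ⊕ 0b11000000 = 0b10101111.

P[3] = 0b10101111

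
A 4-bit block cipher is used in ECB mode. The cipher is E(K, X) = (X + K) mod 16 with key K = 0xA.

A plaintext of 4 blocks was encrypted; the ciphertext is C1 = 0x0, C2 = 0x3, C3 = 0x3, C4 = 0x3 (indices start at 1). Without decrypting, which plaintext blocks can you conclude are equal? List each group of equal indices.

P2 = P3 = P4

ECB encrypts each block independently with the same key, so equal ciphertext blocks imply equal plaintext blocks.
C2 = C3 = C4 = 0x3, so P2 = P3 = P4.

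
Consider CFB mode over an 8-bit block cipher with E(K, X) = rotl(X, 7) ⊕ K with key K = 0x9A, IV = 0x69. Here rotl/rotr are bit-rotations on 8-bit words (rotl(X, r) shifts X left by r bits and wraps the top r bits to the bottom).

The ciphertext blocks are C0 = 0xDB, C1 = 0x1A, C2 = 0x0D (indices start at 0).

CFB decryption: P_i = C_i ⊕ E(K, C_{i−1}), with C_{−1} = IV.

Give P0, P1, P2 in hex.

P0: E(K, 0x69) = 0x2E; 0xDB ⊕ 0x2E = 0xF5.
P1: E(K, 0xDB) = 0x77; 0x1A ⊕ 0x77 = 0x6D.
P2: E(K, 0x1A) = 0x97; 0x0D ⊕ 0x97 = 0x9A.

P0 = 0xF5, P1 = 0x6D, P2 = 0x9A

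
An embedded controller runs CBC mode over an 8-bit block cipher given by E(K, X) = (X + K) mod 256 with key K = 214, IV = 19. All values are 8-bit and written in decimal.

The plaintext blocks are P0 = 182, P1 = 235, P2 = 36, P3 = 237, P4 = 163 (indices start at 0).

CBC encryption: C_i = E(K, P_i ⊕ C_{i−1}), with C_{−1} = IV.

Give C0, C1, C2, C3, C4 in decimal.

C0: P0 ⊕ 19 = 165; E(K, 165) = 123.
C1: P1 ⊕ 123 = 144; E(K, 144) = 102.
C2: P2 ⊕ 102 = 66; E(K, 66) = 24.
C3: P3 ⊕ 24 = 245; E(K, 245) = 203.
C4: P4 ⊕ 203 = 104; E(K, 104) = 62.

C0 = 123, C1 = 102, C2 = 24, C3 = 203, C4 = 62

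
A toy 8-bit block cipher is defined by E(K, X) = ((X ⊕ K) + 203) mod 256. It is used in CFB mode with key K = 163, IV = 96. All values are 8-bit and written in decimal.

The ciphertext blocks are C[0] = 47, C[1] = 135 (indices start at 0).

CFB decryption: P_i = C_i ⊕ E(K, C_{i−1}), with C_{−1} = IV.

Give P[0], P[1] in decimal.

P[0]: E(K, 96) = 142; 47 ⊕ 142 = 161.
P[1]: E(K, 47) = 87; 135 ⊕ 87 = 208.

P[0] = 161, P[1] = 208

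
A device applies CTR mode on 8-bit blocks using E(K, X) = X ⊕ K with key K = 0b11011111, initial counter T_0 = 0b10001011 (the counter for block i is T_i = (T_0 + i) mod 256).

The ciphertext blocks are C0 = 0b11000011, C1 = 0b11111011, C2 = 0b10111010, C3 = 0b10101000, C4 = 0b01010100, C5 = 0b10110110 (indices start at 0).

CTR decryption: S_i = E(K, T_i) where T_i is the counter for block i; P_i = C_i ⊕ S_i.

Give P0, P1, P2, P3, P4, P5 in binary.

P0: T = 0b10001011, S = E(K, T) = 0b01010100; 0b11000011 ⊕ 0b01010100 = 0b10010111.
P1: T = 0b10001100, S = E(K, T) = 0b01010011; 0b11111011 ⊕ 0b01010011 = 0b10101000.
P2: T = 0b10001101, S = E(K, T) = 0b01010010; 0b10111010 ⊕ 0b01010010 = 0b11101000.
P3: T = 0b10001110, S = E(K, T) = 0b01010001; 0b10101000 ⊕ 0b01010001 = 0b11111001.
P4: T = 0b10001111, S = E(K, T) = 0b01010000; 0b01010100 ⊕ 0b01010000 = 0b00000100.
P5: T = 0b10010000, S = E(K, T) = 0b01001111; 0b10110110 ⊕ 0b01001111 = 0b11111001.

P0 = 0b10010111, P1 = 0b10101000, P2 = 0b11101000, P3 = 0b11111001, P4 = 0b00000100, P5 = 0b11111001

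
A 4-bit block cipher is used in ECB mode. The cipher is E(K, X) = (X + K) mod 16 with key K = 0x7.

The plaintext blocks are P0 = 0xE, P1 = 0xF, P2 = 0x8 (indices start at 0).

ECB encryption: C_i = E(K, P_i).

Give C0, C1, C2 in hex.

C0: E(K, 0xE) = 0x5.
C1: E(K, 0xF) = 0x6.
C2: E(K, 0x8) = 0xF.

C0 = 0x5, C1 = 0x6, C2 = 0xF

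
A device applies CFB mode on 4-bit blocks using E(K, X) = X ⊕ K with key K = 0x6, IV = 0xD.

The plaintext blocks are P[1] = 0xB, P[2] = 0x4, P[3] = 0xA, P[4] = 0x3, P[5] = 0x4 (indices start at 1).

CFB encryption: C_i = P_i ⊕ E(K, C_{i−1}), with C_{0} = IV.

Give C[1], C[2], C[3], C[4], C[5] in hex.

C[1] = 0x0, C[2] = 0x2, C[3] = 0xE, C[4] = 0xB, C[5] = 0x9

C[1]: E(K, 0xD) = 0xB; 0xB ⊕ 0xB = 0x0.
C[2]: E(K, 0x0) = 0x6; 0x4 ⊕ 0x6 = 0x2.
C[3]: E(K, 0x2) = 0x4; 0xA ⊕ 0x4 = 0xE.
C[4]: E(K, 0xE) = 0x8; 0x3 ⊕ 0x8 = 0xB.
C[5]: E(K, 0xB) = 0xD; 0x4 ⊕ 0xD = 0x9.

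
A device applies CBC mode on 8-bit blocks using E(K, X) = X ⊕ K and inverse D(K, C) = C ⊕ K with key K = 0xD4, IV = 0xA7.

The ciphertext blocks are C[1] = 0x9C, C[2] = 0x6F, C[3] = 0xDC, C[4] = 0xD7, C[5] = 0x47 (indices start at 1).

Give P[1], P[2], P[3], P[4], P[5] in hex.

CBC decryption: P_i = D(K, C_i) ⊕ C_{i−1}, with C_{0} = IV.
P[1]: D(K, 0x9C) = 0x48; 0x48 ⊕ 0xA7 = 0xEF.
P[2]: D(K, 0x6F) = 0xBB; 0xBB ⊕ 0x9C = 0x27.
P[3]: D(K, 0xDC) = 0x08; 0x08 ⊕ 0x6F = 0x67.
P[4]: D(K, 0xD7) = 0x03; 0x03 ⊕ 0xDC = 0xDF.
P[5]: D(K, 0x47) = 0x93; 0x93 ⊕ 0xD7 = 0x44.

P[1] = 0xEF, P[2] = 0x27, P[3] = 0x67, P[4] = 0xDF, P[5] = 0x44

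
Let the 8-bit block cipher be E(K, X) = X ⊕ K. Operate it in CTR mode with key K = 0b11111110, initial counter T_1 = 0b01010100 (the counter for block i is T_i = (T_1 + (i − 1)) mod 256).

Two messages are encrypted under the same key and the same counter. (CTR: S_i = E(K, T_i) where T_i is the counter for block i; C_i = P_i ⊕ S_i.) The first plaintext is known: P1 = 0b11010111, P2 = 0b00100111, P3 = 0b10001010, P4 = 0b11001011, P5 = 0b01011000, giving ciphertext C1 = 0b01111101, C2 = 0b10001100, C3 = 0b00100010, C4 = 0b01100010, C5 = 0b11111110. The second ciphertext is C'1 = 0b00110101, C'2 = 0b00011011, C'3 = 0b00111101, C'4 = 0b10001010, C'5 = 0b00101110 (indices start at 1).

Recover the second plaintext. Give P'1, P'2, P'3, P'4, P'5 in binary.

P'1 = 0b10011111, P'2 = 0b10110000, P'3 = 0b10010101, P'4 = 0b00100011, P'5 = 0b10001000

In CTR with a reused counter, both messages share the same keystream S_i, so C_i ⊕ C'_i = P_i ⊕ P'_i and thus P'_i = P_i ⊕ C_i ⊕ C'_i.
P'1: 0b11010111 ⊕ 0b01111101 ⊕ 0b00110101 = 0b10011111.
P'2: 0b00100111 ⊕ 0b10001100 ⊕ 0b00011011 = 0b10110000.
P'3: 0b10001010 ⊕ 0b00100010 ⊕ 0b00111101 = 0b10010101.
P'4: 0b11001011 ⊕ 0b01100010 ⊕ 0b10001010 = 0b00100011.
P'5: 0b01011000 ⊕ 0b11111110 ⊕ 0b00101110 = 0b10001000.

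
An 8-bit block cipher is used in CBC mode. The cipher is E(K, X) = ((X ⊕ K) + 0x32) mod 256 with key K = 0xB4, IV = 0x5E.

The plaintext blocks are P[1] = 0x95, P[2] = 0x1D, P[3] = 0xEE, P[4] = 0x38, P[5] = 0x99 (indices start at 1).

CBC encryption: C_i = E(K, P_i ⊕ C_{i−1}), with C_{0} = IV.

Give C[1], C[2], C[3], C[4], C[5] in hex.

C[1] = 0xB1, C[2] = 0x4A, C[3] = 0x42, C[4] = 0x00, C[5] = 0x5F

C[1]: P[1] ⊕ 0x5E = 0xCB; E(K, 0xCB) = 0xB1.
C[2]: P[2] ⊕ 0xB1 = 0xAC; E(K, 0xAC) = 0x4A.
C[3]: P[3] ⊕ 0x4A = 0xA4; E(K, 0xA4) = 0x42.
C[4]: P[4] ⊕ 0x42 = 0x7A; E(K, 0x7A) = 0x00.
C[5]: P[5] ⊕ 0x00 = 0x99; E(K, 0x99) = 0x5F.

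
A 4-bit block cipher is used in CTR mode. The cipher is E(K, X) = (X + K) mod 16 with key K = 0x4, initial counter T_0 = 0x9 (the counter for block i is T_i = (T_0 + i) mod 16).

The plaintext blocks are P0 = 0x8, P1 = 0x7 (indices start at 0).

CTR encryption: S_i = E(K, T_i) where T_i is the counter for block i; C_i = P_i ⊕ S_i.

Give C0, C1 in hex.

C0: T = 0x9, S = E(K, T) = 0xD; 0x8 ⊕ 0xD = 0x5.
C1: T = 0xA, S = E(K, T) = 0xE; 0x7 ⊕ 0xE = 0x9.

C0 = 0x5, C1 = 0x9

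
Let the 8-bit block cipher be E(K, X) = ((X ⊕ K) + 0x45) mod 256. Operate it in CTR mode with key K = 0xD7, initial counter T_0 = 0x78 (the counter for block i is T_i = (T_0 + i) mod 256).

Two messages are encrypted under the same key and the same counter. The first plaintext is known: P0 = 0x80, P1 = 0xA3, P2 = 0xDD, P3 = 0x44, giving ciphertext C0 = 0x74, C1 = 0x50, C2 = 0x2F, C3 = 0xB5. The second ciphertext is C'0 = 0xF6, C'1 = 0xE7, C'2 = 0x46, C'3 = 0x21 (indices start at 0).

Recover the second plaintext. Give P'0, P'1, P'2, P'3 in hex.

In CTR with a reused counter, both messages share the same keystream S_i, so C_i ⊕ C'_i = P_i ⊕ P'_i and thus P'_i = P_i ⊕ C_i ⊕ C'_i.
P'0: 0x80 ⊕ 0x74 ⊕ 0xF6 = 0x02.
P'1: 0xA3 ⊕ 0x50 ⊕ 0xE7 = 0x14.
P'2: 0xDD ⊕ 0x2F ⊕ 0x46 = 0xB4.
P'3: 0x44 ⊕ 0xB5 ⊕ 0x21 = 0xD0.

P'0 = 0x02, P'1 = 0x14, P'2 = 0xB4, P'3 = 0xD0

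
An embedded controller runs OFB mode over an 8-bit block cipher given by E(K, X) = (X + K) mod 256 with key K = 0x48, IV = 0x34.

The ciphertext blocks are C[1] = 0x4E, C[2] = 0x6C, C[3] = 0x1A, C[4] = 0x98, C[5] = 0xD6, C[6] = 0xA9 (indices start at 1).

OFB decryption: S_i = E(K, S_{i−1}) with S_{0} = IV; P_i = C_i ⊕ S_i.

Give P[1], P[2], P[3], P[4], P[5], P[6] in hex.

P[1]: S = E(K, 0x34) = 0x7C; 0x4E ⊕ 0x7C = 0x32.
P[2]: S = E(K, 0x7C) = 0xC4; 0x6C ⊕ 0xC4 = 0xA8.
P[3]: S = E(K, 0xC4) = 0x0C; 0x1A ⊕ 0x0C = 0x16.
P[4]: S = E(K, 0x0C) = 0x54; 0x98 ⊕ 0x54 = 0xCC.
P[5]: S = E(K, 0x54) = 0x9C; 0xD6 ⊕ 0x9C = 0x4A.
P[6]: S = E(K, 0x9C) = 0xE4; 0xA9 ⊕ 0xE4 = 0x4D.

P[1] = 0x32, P[2] = 0xA8, P[3] = 0x16, P[4] = 0xCC, P[5] = 0x4A, P[6] = 0x4D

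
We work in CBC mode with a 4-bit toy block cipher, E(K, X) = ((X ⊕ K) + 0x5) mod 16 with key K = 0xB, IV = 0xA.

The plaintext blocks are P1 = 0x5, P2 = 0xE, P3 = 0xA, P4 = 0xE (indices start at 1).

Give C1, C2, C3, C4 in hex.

C1 = 0x9, C2 = 0x1, C3 = 0x5, C4 = 0x5

CBC encryption: C_i = E(K, P_i ⊕ C_{i−1}), with C_{0} = IV.
C1: P1 ⊕ 0xA = 0xF; E(K, 0xF) = 0x9.
C2: P2 ⊕ 0x9 = 0x7; E(K, 0x7) = 0x1.
C3: P3 ⊕ 0x1 = 0xB; E(K, 0xB) = 0x5.
C4: P4 ⊕ 0x5 = 0xB; E(K, 0xB) = 0x5.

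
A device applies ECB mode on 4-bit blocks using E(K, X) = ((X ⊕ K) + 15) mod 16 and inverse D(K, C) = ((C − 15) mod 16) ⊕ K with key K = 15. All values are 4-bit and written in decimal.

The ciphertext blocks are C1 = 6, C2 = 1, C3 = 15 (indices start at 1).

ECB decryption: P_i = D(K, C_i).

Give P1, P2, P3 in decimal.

P1 = 8, P2 = 13, P3 = 15

P1: D(K, 6) = 8.
P2: D(K, 1) = 13.
P3: D(K, 15) = 15.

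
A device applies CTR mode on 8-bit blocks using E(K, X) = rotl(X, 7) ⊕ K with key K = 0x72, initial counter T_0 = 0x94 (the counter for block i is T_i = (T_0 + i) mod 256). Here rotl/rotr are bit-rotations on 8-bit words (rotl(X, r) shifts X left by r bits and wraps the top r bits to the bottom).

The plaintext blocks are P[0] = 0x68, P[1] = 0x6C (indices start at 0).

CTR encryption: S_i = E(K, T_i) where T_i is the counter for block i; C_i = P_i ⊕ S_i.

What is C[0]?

C[0] = 0x50

C[0]: T = 0x94, S = E(K, T) = 0x38; 0x68 ⊕ 0x38 = 0x50.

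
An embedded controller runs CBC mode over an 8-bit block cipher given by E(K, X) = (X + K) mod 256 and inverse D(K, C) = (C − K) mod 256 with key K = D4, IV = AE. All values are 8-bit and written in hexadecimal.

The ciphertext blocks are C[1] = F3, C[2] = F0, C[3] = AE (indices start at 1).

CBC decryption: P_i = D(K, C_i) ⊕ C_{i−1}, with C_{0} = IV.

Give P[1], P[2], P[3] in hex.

P[1]: D(K, F3) = 1F; 1F ⊕ AE = B1.
P[2]: D(K, F0) = 1C; 1C ⊕ F3 = EF.
P[3]: D(K, AE) = DA; DA ⊕ F0 = 2A.

P[1] = B1, P[2] = EF, P[3] = 2A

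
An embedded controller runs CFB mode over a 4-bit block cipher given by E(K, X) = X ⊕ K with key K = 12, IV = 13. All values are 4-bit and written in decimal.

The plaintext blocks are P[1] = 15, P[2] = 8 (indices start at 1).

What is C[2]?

CFB encryption: C_i = P_i ⊕ E(K, C_{i−1}), with C_{0} = IV.
C[1]: E(K, 13) = 1; 15 ⊕ 1 = 14.
C[2]: E(K, 14) = 2; 8 ⊕ 2 = 10.

C[2] = 10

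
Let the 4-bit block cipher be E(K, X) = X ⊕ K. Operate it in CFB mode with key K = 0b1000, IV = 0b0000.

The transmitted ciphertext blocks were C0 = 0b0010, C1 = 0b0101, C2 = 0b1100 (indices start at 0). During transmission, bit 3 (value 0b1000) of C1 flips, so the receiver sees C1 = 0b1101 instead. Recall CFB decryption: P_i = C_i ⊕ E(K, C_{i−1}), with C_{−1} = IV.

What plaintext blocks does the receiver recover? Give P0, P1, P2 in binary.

P0 = 0b1010, P1 = 0b0111, P2 = 0b1001

Only C1 changed, to 0b1101. In CFB, a change in C_i flips the same bit in P_i and garbles P_{i+1}. Decrypting the received ciphertext:
P0: E(K, 0b0000) = 0b1000; 0b0010 ⊕ 0b1000 = 0b1010.
P1: E(K, 0b0010) = 0b1010; 0b1101 ⊕ 0b1010 = 0b0111.
P2: E(K, 0b1101) = 0b0101; 0b1100 ⊕ 0b0101 = 0b1001.
Blocks that differ from the original plaintext: P1, P2.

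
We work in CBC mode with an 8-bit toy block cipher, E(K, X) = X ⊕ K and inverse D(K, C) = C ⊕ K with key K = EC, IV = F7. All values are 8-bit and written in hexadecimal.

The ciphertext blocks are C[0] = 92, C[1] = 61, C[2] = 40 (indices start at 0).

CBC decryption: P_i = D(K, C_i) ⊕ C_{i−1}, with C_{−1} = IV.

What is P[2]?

P[2] = CD

P[2]: D(K, 40) = AC; AC ⊕ 61 = CD.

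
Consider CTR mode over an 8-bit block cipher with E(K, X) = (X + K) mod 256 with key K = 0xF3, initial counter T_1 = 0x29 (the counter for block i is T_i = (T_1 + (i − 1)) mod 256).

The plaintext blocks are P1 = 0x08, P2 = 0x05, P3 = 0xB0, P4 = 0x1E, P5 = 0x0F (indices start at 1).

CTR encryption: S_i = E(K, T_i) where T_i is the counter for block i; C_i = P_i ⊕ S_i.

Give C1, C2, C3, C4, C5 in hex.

C1 = 0x14, C2 = 0x18, C3 = 0xAE, C4 = 0x01, C5 = 0x2F

C1: T = 0x29, S = E(K, T) = 0x1C; 0x08 ⊕ 0x1C = 0x14.
C2: T = 0x2A, S = E(K, T) = 0x1D; 0x05 ⊕ 0x1D = 0x18.
C3: T = 0x2B, S = E(K, T) = 0x1E; 0xB0 ⊕ 0x1E = 0xAE.
C4: T = 0x2C, S = E(K, T) = 0x1F; 0x1E ⊕ 0x1F = 0x01.
C5: T = 0x2D, S = E(K, T) = 0x20; 0x0F ⊕ 0x20 = 0x2F.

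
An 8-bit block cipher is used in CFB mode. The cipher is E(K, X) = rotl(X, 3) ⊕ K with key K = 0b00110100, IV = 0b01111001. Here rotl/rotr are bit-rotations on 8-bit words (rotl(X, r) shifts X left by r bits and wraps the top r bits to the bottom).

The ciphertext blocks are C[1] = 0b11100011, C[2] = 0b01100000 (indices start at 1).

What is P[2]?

CFB decryption: P_i = C_i ⊕ E(K, C_{i−1}), with C_{0} = IV.
P[2]: E(K, 0b11100011) = 0b00101011; 0b01100000 ⊕ 0b00101011 = 0b01001011.

P[2] = 0b01001011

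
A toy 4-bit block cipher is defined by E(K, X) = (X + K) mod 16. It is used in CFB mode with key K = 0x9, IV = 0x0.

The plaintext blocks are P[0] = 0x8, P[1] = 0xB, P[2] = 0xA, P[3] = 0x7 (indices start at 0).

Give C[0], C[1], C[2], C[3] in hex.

CFB encryption: C_i = P_i ⊕ E(K, C_{i−1}), with C_{−1} = IV.
C[0]: E(K, 0x0) = 0x9; 0x8 ⊕ 0x9 = 0x1.
C[1]: E(K, 0x1) = 0xA; 0xB ⊕ 0xA = 0x1.
C[2]: E(K, 0x1) = 0xA; 0xA ⊕ 0xA = 0x0.
C[3]: E(K, 0x0) = 0x9; 0x7 ⊕ 0x9 = 0xE.

C[0] = 0x1, C[1] = 0x1, C[2] = 0x0, C[3] = 0xE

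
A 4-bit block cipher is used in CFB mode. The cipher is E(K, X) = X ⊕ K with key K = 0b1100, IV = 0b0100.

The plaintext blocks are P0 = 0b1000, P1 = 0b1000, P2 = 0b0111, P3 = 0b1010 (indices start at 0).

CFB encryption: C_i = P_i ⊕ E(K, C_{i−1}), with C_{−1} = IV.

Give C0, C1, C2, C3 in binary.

C0 = 0b0000, C1 = 0b0100, C2 = 0b1111, C3 = 0b1001

C0: E(K, 0b0100) = 0b1000; 0b1000 ⊕ 0b1000 = 0b0000.
C1: E(K, 0b0000) = 0b1100; 0b1000 ⊕ 0b1100 = 0b0100.
C2: E(K, 0b0100) = 0b1000; 0b0111 ⊕ 0b1000 = 0b1111.
C3: E(K, 0b1111) = 0b0011; 0b1010 ⊕ 0b0011 = 0b1001.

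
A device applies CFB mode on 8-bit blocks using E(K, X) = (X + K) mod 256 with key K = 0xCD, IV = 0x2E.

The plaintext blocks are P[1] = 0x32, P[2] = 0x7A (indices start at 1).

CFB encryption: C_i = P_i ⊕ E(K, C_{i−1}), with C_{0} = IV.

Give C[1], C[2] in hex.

C[1]: E(K, 0x2E) = 0xFB; 0x32 ⊕ 0xFB = 0xC9.
C[2]: E(K, 0xC9) = 0x96; 0x7A ⊕ 0x96 = 0xEC.

C[1] = 0xC9, C[2] = 0xEC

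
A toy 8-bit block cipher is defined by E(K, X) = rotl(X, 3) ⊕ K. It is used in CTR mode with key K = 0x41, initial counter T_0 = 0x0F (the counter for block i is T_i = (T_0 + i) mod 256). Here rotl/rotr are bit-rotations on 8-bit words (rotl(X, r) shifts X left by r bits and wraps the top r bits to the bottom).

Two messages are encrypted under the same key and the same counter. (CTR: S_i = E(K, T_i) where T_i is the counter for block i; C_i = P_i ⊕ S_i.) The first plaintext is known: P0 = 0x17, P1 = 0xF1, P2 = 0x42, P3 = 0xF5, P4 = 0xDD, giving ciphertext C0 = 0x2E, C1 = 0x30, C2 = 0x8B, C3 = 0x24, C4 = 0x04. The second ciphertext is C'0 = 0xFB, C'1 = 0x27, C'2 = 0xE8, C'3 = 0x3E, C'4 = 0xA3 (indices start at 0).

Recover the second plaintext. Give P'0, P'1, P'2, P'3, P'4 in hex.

P'0 = 0xC2, P'1 = 0xE6, P'2 = 0x21, P'3 = 0xEF, P'4 = 0x7A

In CTR with a reused counter, both messages share the same keystream S_i, so C_i ⊕ C'_i = P_i ⊕ P'_i and thus P'_i = P_i ⊕ C_i ⊕ C'_i.
P'0: 0x17 ⊕ 0x2E ⊕ 0xFB = 0xC2.
P'1: 0xF1 ⊕ 0x30 ⊕ 0x27 = 0xE6.
P'2: 0x42 ⊕ 0x8B ⊕ 0xE8 = 0x21.
P'3: 0xF5 ⊕ 0x24 ⊕ 0x3E = 0xEF.
P'4: 0xDD ⊕ 0x04 ⊕ 0xA3 = 0x7A.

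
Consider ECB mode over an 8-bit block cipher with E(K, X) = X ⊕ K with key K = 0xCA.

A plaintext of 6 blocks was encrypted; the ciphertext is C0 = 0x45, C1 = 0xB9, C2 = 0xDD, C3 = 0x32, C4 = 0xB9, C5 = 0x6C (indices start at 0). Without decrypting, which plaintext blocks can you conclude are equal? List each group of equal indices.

ECB encrypts each block independently with the same key, so equal ciphertext blocks imply equal plaintext blocks.
C1 = C4 = 0xB9, so P1 = P4.

P1 = P4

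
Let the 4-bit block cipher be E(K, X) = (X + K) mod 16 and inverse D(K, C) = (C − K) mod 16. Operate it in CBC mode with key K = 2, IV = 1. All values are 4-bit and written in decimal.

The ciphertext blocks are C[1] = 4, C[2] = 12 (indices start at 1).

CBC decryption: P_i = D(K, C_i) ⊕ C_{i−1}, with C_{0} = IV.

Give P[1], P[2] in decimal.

P[1] = 3, P[2] = 14

P[1]: D(K, 4) = 2; 2 ⊕ 1 = 3.
P[2]: D(K, 12) = 10; 10 ⊕ 4 = 14.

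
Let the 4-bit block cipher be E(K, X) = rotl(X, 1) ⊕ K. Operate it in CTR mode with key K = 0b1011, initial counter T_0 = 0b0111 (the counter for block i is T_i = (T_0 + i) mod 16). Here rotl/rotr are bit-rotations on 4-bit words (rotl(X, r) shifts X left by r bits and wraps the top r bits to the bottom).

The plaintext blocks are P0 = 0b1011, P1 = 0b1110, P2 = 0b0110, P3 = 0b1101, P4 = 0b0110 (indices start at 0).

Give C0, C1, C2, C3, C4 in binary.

CTR encryption: S_i = E(K, T_i) where T_i is the counter for block i; C_i = P_i ⊕ S_i.
C0: T = 0b0111, S = E(K, T) = 0b0101; 0b1011 ⊕ 0b0101 = 0b1110.
C1: T = 0b1000, S = E(K, T) = 0b1010; 0b1110 ⊕ 0b1010 = 0b0100.
C2: T = 0b1001, S = E(K, T) = 0b1000; 0b0110 ⊕ 0b1000 = 0b1110.
C3: T = 0b1010, S = E(K, T) = 0b1110; 0b1101 ⊕ 0b1110 = 0b0011.
C4: T = 0b1011, S = E(K, T) = 0b1100; 0b0110 ⊕ 0b1100 = 0b1010.

C0 = 0b1110, C1 = 0b0100, C2 = 0b1110, C3 = 0b0011, C4 = 0b1010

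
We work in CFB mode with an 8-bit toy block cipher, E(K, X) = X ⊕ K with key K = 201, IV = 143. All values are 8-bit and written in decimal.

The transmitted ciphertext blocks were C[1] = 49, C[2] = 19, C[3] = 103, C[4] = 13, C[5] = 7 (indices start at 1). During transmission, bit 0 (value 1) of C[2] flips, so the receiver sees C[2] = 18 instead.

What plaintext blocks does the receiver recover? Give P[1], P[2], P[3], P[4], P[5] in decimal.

P[1] = 119, P[2] = 234, P[3] = 188, P[4] = 163, P[5] = 195

CFB decryption: P_i = C_i ⊕ E(K, C_{i−1}), with C_{0} = IV.
Only C[2] changed, to 18. In CFB, a change in C_i flips the same bit in P_i and garbles P_{i+1}. Decrypting the received ciphertext:
P[1]: E(K, 143) = 70; 49 ⊕ 70 = 119.
P[2]: E(K, 49) = 248; 18 ⊕ 248 = 234.
P[3]: E(K, 18) = 219; 103 ⊕ 219 = 188.
P[4]: E(K, 103) = 174; 13 ⊕ 174 = 163.
P[5]: E(K, 13) = 196; 7 ⊕ 196 = 195.
Blocks that differ from the original plaintext: P[2], P[3].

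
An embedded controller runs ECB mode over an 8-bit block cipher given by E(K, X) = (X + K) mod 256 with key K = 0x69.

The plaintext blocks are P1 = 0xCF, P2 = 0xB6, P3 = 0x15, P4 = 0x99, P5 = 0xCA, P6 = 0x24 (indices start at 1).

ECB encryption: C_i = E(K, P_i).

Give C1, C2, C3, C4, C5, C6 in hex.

C1 = 0x38, C2 = 0x1F, C3 = 0x7E, C4 = 0x02, C5 = 0x33, C6 = 0x8D

C1: E(K, 0xCF) = 0x38.
C2: E(K, 0xB6) = 0x1F.
C3: E(K, 0x15) = 0x7E.
C4: E(K, 0x99) = 0x02.
C5: E(K, 0xCA) = 0x33.
C6: E(K, 0x24) = 0x8D.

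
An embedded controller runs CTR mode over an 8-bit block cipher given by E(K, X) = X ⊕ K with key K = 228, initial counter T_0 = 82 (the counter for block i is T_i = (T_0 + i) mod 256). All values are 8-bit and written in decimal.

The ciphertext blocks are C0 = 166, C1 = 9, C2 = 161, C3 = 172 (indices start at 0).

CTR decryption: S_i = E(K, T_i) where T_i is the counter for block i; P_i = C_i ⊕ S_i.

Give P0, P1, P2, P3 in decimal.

P0 = 16, P1 = 190, P2 = 17, P3 = 29

P0: T = 82, S = E(K, T) = 182; 166 ⊕ 182 = 16.
P1: T = 83, S = E(K, T) = 183; 9 ⊕ 183 = 190.
P2: T = 84, S = E(K, T) = 176; 161 ⊕ 176 = 17.
P3: T = 85, S = E(K, T) = 177; 172 ⊕ 177 = 29.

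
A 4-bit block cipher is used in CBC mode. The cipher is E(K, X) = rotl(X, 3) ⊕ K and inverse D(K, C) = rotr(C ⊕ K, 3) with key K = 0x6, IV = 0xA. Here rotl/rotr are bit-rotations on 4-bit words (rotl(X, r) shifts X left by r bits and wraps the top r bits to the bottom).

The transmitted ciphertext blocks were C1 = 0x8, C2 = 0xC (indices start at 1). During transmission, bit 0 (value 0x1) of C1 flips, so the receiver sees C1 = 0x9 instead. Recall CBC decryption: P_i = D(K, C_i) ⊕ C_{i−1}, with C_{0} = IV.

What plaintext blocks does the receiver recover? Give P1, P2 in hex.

Only C1 changed, to 0x9. In CBC, a change in C_i garbles P_i and flips the same bit in P_{i+1}. Decrypting the received ciphertext:
P1: D(K, 0x9) = 0xF; 0xF ⊕ 0xA = 0x5.
P2: D(K, 0xC) = 0x5; 0x5 ⊕ 0x9 = 0xC.
Blocks that differ from the original plaintext: P1, P2.

P1 = 0x5, P2 = 0xC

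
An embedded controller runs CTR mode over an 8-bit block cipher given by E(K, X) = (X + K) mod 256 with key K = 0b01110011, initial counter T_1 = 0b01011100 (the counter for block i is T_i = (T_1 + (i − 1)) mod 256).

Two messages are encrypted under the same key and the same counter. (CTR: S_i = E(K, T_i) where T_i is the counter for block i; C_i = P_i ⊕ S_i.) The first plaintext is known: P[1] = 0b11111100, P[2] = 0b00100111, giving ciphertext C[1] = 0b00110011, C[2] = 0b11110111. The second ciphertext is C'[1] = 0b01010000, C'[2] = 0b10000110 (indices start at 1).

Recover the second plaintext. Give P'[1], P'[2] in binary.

P'[1] = 0b10011111, P'[2] = 0b01010110

In CTR with a reused counter, both messages share the same keystream S_i, so C_i ⊕ C'_i = P_i ⊕ P'_i and thus P'_i = P_i ⊕ C_i ⊕ C'_i.
P'[1]: 0b11111100 ⊕ 0b00110011 ⊕ 0b01010000 = 0b10011111.
P'[2]: 0b00100111 ⊕ 0b11110111 ⊕ 0b10000110 = 0b01010110.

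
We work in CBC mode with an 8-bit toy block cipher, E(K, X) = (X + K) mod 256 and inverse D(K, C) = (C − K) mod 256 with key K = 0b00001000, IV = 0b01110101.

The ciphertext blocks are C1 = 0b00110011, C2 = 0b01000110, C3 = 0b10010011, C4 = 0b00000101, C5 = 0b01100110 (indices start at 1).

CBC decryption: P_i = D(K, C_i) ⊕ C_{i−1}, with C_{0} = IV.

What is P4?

P4 = 0b01101110

P4: D(K, 0b00000101) = 0b11111101; 0b11111101 ⊕ 0b10010011 = 0b01101110.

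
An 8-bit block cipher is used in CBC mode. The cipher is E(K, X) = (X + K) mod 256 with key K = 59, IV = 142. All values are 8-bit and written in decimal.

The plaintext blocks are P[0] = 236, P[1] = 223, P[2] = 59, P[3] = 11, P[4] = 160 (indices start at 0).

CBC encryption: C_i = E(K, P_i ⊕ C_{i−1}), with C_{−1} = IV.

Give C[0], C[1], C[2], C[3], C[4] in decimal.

C[0]: P[0] ⊕ 142 = 98; E(K, 98) = 157.
C[1]: P[1] ⊕ 157 = 66; E(K, 66) = 125.
C[2]: P[2] ⊕ 125 = 70; E(K, 70) = 129.
C[3]: P[3] ⊕ 129 = 138; E(K, 138) = 197.
C[4]: P[4] ⊕ 197 = 101; E(K, 101) = 160.

C[0] = 157, C[1] = 125, C[2] = 129, C[3] = 197, C[4] = 160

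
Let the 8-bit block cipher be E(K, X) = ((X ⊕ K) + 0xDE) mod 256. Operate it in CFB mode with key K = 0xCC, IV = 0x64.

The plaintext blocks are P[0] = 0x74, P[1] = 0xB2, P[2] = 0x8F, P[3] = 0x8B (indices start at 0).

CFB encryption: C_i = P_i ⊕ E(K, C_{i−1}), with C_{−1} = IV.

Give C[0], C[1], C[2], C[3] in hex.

C[0]: E(K, 0x64) = 0x86; 0x74 ⊕ 0x86 = 0xF2.
C[1]: E(K, 0xF2) = 0x1C; 0xB2 ⊕ 0x1C = 0xAE.
C[2]: E(K, 0xAE) = 0x40; 0x8F ⊕ 0x40 = 0xCF.
C[3]: E(K, 0xCF) = 0xE1; 0x8B ⊕ 0xE1 = 0x6A.

C[0] = 0xF2, C[1] = 0xAE, C[2] = 0xCF, C[3] = 0x6A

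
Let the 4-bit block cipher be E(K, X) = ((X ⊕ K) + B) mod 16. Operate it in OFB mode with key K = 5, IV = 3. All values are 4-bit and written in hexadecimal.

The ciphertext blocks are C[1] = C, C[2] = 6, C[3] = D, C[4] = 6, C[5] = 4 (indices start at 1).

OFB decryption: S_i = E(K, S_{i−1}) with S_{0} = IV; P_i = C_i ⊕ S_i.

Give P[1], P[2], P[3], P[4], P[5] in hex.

P[1]: S = E(K, 3) = 1; C ⊕ 1 = D.
P[2]: S = E(K, 1) = F; 6 ⊕ F = 9.
P[3]: S = E(K, F) = 5; D ⊕ 5 = 8.
P[4]: S = E(K, 5) = B; 6 ⊕ B = D.
P[5]: S = E(K, B) = 9; 4 ⊕ 9 = D.

P[1] = D, P[2] = 9, P[3] = 8, P[4] = D, P[5] = D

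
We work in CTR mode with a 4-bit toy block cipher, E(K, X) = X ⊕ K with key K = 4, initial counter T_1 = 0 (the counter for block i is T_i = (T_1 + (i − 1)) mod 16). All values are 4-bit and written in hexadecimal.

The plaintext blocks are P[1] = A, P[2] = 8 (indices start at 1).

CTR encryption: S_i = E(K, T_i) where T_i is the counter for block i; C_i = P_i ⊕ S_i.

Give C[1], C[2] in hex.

C[1] = E, C[2] = D

C[1]: T = 0, S = E(K, T) = 4; A ⊕ 4 = E.
C[2]: T = 1, S = E(K, T) = 5; 8 ⊕ 5 = D.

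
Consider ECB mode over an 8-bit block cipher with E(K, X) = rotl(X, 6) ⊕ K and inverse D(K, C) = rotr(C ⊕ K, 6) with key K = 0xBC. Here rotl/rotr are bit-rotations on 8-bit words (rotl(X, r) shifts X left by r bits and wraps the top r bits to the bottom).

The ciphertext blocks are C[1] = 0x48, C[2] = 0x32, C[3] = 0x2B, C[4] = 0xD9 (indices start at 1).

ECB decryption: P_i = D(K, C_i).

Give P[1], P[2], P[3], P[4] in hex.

P[1] = 0xD3, P[2] = 0x3A, P[3] = 0x5E, P[4] = 0x95

P[1]: D(K, 0x48) = 0xD3.
P[2]: D(K, 0x32) = 0x3A.
P[3]: D(K, 0x2B) = 0x5E.
P[4]: D(K, 0xD9) = 0x95.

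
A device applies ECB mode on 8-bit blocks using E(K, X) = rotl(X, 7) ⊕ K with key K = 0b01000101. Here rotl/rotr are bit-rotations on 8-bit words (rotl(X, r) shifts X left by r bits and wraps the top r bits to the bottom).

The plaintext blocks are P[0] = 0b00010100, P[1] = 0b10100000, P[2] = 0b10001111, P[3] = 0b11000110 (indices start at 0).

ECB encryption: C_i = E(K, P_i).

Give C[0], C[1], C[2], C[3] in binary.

C[0]: E(K, 0b00010100) = 0b01001111.
C[1]: E(K, 0b10100000) = 0b00010101.
C[2]: E(K, 0b10001111) = 0b10000010.
C[3]: E(K, 0b11000110) = 0b00100110.

C[0] = 0b01001111, C[1] = 0b00010101, C[2] = 0b10000010, C[3] = 0b00100110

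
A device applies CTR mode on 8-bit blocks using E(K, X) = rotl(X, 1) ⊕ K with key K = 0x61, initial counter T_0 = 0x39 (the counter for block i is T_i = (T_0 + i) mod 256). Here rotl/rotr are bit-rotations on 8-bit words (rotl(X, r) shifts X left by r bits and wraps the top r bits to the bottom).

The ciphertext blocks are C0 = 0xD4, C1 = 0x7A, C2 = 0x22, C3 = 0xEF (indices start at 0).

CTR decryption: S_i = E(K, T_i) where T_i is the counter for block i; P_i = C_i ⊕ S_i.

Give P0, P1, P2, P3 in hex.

P0: T = 0x39, S = E(K, T) = 0x13; 0xD4 ⊕ 0x13 = 0xC7.
P1: T = 0x3A, S = E(K, T) = 0x15; 0x7A ⊕ 0x15 = 0x6F.
P2: T = 0x3B, S = E(K, T) = 0x17; 0x22 ⊕ 0x17 = 0x35.
P3: T = 0x3C, S = E(K, T) = 0x19; 0xEF ⊕ 0x19 = 0xF6.

P0 = 0xC7, P1 = 0x6F, P2 = 0x35, P3 = 0xF6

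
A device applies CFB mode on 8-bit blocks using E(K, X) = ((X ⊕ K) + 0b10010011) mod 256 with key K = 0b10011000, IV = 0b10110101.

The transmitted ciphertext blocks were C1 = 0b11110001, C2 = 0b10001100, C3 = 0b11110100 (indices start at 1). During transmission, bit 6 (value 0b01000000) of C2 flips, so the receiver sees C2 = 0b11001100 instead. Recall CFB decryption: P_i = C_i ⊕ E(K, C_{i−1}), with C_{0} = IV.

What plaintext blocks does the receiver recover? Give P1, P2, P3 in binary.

Only C2 changed, to 0b11001100. In CFB, a change in C_i flips the same bit in P_i and garbles P_{i+1}. Decrypting the received ciphertext:
P1: E(K, 0b10110101) = 0b11000000; 0b11110001 ⊕ 0b11000000 = 0b00110001.
P2: E(K, 0b11110001) = 0b11111100; 0b11001100 ⊕ 0b11111100 = 0b00110000.
P3: E(K, 0b11001100) = 0b11100111; 0b11110100 ⊕ 0b11100111 = 0b00010011.
Blocks that differ from the original plaintext: P2, P3.

P1 = 0b00110001, P2 = 0b00110000, P3 = 0b00010011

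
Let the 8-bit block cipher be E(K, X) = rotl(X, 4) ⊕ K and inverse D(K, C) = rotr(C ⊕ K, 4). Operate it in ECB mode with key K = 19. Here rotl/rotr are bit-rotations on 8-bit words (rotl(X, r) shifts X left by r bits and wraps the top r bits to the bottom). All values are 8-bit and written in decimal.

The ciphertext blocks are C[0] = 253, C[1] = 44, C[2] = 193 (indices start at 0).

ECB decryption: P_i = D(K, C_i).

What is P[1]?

P[1] = 243

P[1]: D(K, 44) = 243.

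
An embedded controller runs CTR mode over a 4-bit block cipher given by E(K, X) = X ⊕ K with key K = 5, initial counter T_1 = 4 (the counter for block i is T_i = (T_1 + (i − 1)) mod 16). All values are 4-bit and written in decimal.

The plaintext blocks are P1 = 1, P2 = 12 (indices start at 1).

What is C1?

CTR encryption: S_i = E(K, T_i) where T_i is the counter for block i; C_i = P_i ⊕ S_i.
C1: T = 4, S = E(K, T) = 1; 1 ⊕ 1 = 0.

C1 = 0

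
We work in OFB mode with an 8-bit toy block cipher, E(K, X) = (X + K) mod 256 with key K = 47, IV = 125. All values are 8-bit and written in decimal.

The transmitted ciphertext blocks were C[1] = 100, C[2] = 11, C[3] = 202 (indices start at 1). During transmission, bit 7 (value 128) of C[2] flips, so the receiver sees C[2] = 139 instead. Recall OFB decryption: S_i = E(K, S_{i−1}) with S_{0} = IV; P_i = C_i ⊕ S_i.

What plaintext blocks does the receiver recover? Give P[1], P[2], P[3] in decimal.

Only C[2] changed, to 139. In OFB, a change in C_i flips the same bit in P_i only; the keystream is unaffected. Decrypting the received ciphertext:
P[1]: S = E(K, 125) = 172; 100 ⊕ 172 = 200.
P[2]: S = E(K, 172) = 219; 139 ⊕ 219 = 80.
P[3]: S = E(K, 219) = 10; 202 ⊕ 10 = 192.
Blocks that differ from the original plaintext: P[2].

P[1] = 200, P[2] = 80, P[3] = 192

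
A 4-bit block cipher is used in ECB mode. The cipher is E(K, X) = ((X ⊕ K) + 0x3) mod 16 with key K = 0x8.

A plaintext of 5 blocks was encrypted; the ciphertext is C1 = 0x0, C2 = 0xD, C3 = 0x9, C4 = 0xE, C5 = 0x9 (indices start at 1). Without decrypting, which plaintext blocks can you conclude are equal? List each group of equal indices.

ECB encrypts each block independently with the same key, so equal ciphertext blocks imply equal plaintext blocks.
C3 = C5 = 0x9, so P3 = P5.

P3 = P5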